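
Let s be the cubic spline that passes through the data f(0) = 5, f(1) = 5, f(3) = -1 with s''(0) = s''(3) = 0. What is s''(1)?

-3

With M_i denoting the second derivative at x_i, h_i = 1, 2, and Δ_i = (y_(i+1) − y_i)/h_i = 0, -3:
  1·M_0 + 6·M_1 + 2·M_2 = 6(Δ_1 - Δ_0) = -18
Natural end conditions: M_0 = M_2 = 0.
Forward elimination and back-substitution give M_0 = 0, M_1 = -3, M_2 = 0.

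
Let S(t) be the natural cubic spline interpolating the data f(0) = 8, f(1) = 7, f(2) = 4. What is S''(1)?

-3

Put m_i = S'' at the i-th knot. Here h = (1, 1) and Δ = (-1, -3), so the interior equations h_(i-1)·m_(i-1) + 2(h_(i-1)+h_i)·m_i + h_i·m_(i+1) = 6(Δ_i − Δ_(i-1)) read
  1·m_0 + 4·m_1 + 1·m_2 = 6(Δ_1 - Δ_0) = -12
Natural end conditions: m_0 = m_2 = 0.
Hence m_0 = 0, m_1 = -3, m_2 = 0.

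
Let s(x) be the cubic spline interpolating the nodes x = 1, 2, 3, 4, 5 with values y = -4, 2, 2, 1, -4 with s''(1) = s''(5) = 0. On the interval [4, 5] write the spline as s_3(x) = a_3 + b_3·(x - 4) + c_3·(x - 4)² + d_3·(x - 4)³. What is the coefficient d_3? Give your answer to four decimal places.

1.1071

Let M_i = s''(x_i). Step sizes h_i = 1, 1, 1, 1; slopes of the chords Δ_i = (y_(i+1) - y_i)/h_i = 6, 0, -1, -5.
  1·M_0 + 4·M_1 + 1·M_2 = 6(Δ_1 - Δ_0) = -36
  1·M_1 + 4·M_2 + 1·M_3 = 6(Δ_2 - Δ_1) = -6
  1·M_2 + 4·M_3 + 1·M_4 = 6(Δ_3 - Δ_2) = -24
Natural end conditions: M_0 = M_4 = 0.
Forward elimination and back-substitution give M_0 = 0, M_1 = -135/14, M_2 = 18/7, M_3 = -93/14, M_4 = 0.
On [4, 5], with s_3(x) = a_3 + b_3·(x - 4) + c_3·(x - 4)² + d_3·(x - 4)³: c_3 = M_3/2 = -93/28, d_3 = (M_4 - M_3)/(6h_3) = 31/28, b_3 = Δ_3 - h_3(2M_3 + M_4)/6 = -39/14.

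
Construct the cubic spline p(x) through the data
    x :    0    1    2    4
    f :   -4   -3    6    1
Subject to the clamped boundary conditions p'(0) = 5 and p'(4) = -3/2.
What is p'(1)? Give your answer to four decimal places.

Put M_i = p'' at the i-th knot. Here h = (1, 1, 2) and Δ = (1, 9, -5/2), so the interior equations h_(i-1)·M_(i-1) + 2(h_(i-1)+h_i)·M_i + h_i·M_(i+1) = 6(Δ_i − Δ_(i-1)) read
  1·M_0 + 4·M_1 + 1·M_2 = 6(Δ_1 - Δ_0) = 48
  1·M_1 + 6·M_2 + 2·M_3 = 6(Δ_2 - Δ_1) = -69
Clamped end conditions give two more equations: 2h_0·M_0 + h_0·M_1 = 6(Δ_0 - p'(0)) = -24 and h_2·M_2 + 2h_2·M_3 = 6(p'(4) - Δ_2) = 6.
Forward elimination and back-substitution give M_0 = -256/11, M_1 = 248/11, M_2 = -208/11, M_3 = 241/22.
On [1, 2], p'(x) = b_1 + 2c_1·(x - 1) + 3d_1·(x - 1)² with b_1 = Δ_1 - h_1(2M_1 + M_2)/6 = 51/11, c_1 = M_1/2 = 124/11, d_1 = (M_2 - M_1)/(6h_1) = -76/11. So p'(1) = 51/11.

4.6364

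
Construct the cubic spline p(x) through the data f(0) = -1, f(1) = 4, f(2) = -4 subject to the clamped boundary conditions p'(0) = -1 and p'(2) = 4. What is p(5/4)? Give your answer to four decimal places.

2.1406

Let σ_i = p''(x_i). Step sizes h_i = 1, 1; slopes of the chords Δ_i = (y_(i+1) - y_i)/h_i = 5, -8.
  1·σ_0 + 4·σ_1 + 1·σ_2 = 6(Δ_1 - Δ_0) = -78
Clamped end conditions give two more equations: 2h_0·σ_0 + h_0·σ_1 = 6(Δ_0 - p'(0)) = 36 and h_1·σ_1 + 2h_1·σ_2 = 6(p'(2) - Δ_1) = 72.
Solving the tridiagonal system: σ_0 = 40, σ_1 = -44, σ_2 = 58.
On [1, 2], p(x) = 4 - 3·(x - 1) - 22·(x - 1)² + 17·(x - 1)³.
With (x - 1) = 1/4: p(5/4) = 137/64.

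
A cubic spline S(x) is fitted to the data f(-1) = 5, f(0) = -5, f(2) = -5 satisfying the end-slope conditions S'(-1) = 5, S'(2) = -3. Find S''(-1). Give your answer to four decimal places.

-57.6667

Write M_i for S''(x_i). With h_i = 1, 2 and divided differences Δ_i = -10, 0, the continuity of S' gives the tridiagonal system
  1·M_0 + 6·M_1 + 2·M_2 = 6(Δ_1 - Δ_0) = 60
Clamped end conditions give two more equations: 2h_0·M_0 + h_0·M_1 = 6(Δ_0 - S'(-1)) = -90 and h_1·M_1 + 2h_1·M_2 = 6(S'(2) - Δ_1) = -18.
Hence M_0 = -173/3, M_1 = 76/3, M_2 = -103/6.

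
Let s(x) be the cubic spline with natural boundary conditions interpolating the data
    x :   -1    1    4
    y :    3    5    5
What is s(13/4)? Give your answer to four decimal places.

5.2109

Write σ_i for s''(x_i). With h_i = 2, 3 and divided differences Δ_i = 1, 0, the continuity of s' gives the tridiagonal system
  2·σ_0 + 10·σ_1 + 3·σ_2 = 6(Δ_1 - Δ_0) = -6
Natural end conditions: σ_0 = σ_2 = 0.
Hence σ_0 = 0, σ_1 = -3/5, σ_2 = 0.
On [1, 4], s(x) = 5 + 3/5·(x - 1) - 3/10·(x - 1)² + 1/30·(x - 1)³.
With (x - 1) = 9/4: s(13/4) = 667/128.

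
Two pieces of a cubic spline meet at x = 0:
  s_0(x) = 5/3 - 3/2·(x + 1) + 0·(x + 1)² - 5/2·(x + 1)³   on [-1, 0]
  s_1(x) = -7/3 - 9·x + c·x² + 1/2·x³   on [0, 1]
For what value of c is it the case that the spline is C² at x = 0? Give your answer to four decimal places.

-7.5000

s_0''(x) = 0 - 15·(x + 1), so s_0''(0) = -15. On the right, s_1''(0) = 2c, so c = -15/2.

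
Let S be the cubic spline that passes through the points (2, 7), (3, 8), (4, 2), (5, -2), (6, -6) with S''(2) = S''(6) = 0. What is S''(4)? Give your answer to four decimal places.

Write m_i for S''(x_i). With h_i = 1, 1, 1, 1 and divided differences Δ_i = 1, -6, -4, -4, the continuity of S' gives the tridiagonal system
  1·m_0 + 4·m_1 + 1·m_2 = 6(Δ_1 - Δ_0) = -42
  1·m_1 + 4·m_2 + 1·m_3 = 6(Δ_2 - Δ_1) = 12
  1·m_2 + 4·m_3 + 1·m_4 = 6(Δ_3 - Δ_2) = 0
Natural end conditions: m_0 = m_4 = 0.
Solving the tridiagonal system: m_0 = 0, m_1 = -339/28, m_2 = 45/7, m_3 = -45/28, m_4 = 0.

6.4286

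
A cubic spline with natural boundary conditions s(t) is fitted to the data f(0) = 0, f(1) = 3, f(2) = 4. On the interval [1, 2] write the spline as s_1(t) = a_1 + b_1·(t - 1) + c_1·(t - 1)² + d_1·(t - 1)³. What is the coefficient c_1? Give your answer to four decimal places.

Write m_i for s''(x_i). With h_i = 1, 1 and divided differences Δ_i = 3, 1, the continuity of s' gives the tridiagonal system
  1·m_0 + 4·m_1 + 1·m_2 = 6(Δ_1 - Δ_0) = -12
Natural end conditions: m_0 = m_2 = 0.
Hence m_0 = 0, m_1 = -3, m_2 = 0.
On [1, 2], with s_1(t) = a_1 + b_1·(t - 1) + c_1·(t - 1)² + d_1·(t - 1)³: c_1 = m_1/2 = -3/2, d_1 = (m_2 - m_1)/(6h_1) = 1/2, b_1 = Δ_1 - h_1(2m_1 + m_2)/6 = 2.

-1.5000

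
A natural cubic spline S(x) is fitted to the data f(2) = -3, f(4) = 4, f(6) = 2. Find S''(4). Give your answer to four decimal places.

-3.3750

Write M_i for S''(x_i). With h_i = 2, 2 and divided differences Δ_i = 7/2, -1, the continuity of S' gives the tridiagonal system
  2·M_0 + 8·M_1 + 2·M_2 = 6(Δ_1 - Δ_0) = -27
Natural end conditions: M_0 = M_2 = 0.
Solving the tridiagonal system: M_0 = 0, M_1 = -27/8, M_2 = 0.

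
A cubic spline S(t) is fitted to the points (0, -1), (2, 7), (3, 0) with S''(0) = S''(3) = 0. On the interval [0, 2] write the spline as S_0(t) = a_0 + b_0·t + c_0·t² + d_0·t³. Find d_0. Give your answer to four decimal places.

-0.9167

Write M_i for S''(x_i). With h_i = 2, 1 and divided differences Δ_i = 4, -7, the continuity of S' gives the tridiagonal system
  2·M_0 + 6·M_1 + 1·M_2 = 6(Δ_1 - Δ_0) = -66
Natural end conditions: M_0 = M_2 = 0.
Solving: M_0 = 0, M_1 = -11, M_2 = 0.
On [0, 2], with S_0(t) = a_0 + b_0·t + c_0·t² + d_0·t³: c_0 = M_0/2 = 0, d_0 = (M_1 - M_0)/(6h_0) = -11/12, b_0 = Δ_0 - h_0(2M_0 + M_1)/6 = 23/3.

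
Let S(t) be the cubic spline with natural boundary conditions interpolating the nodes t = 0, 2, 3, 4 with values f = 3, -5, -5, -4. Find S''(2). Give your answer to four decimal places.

Put M_i = S'' at the i-th knot. Here h = (2, 1, 1) and Δ = (-4, 0, 1), so the interior equations h_(i-1)·M_(i-1) + 2(h_(i-1)+h_i)·M_i + h_i·M_(i+1) = 6(Δ_i − Δ_(i-1)) read
  2·M_0 + 6·M_1 + 1·M_2 = 6(Δ_1 - Δ_0) = 24
  1·M_1 + 4·M_2 + 1·M_3 = 6(Δ_2 - Δ_1) = 6
Natural end conditions: M_0 = M_3 = 0.
Hence M_0 = 0, M_1 = 90/23, M_2 = 12/23, M_3 = 0.

3.9130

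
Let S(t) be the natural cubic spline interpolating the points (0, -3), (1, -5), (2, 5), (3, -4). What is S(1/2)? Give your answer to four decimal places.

-5.6750

Write M_i for S''(x_i). With h_i = 1, 1, 1 and divided differences Δ_i = -2, 10, -9, the continuity of S' gives the tridiagonal system
  1·M_0 + 4·M_1 + 1·M_2 = 6(Δ_1 - Δ_0) = 72
  1·M_1 + 4·M_2 + 1·M_3 = 6(Δ_2 - Δ_1) = -114
Natural end conditions: M_0 = M_3 = 0.
Forward elimination and back-substitution give M_0 = 0, M_1 = 134/5, M_2 = -176/5, M_3 = 0.
On [0, 1], S(t) = -3 - 97/15·t + 0·t² + 67/15·t³.
With t = 1/2: S(1/2) = -227/40.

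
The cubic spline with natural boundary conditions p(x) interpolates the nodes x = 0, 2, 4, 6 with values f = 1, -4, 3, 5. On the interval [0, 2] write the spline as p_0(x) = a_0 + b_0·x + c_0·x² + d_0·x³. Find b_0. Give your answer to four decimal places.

-4.2667

With M_i denoting the second derivative at x_i, h_i = 2, 2, 2, and Δ_i = (y_(i+1) − y_i)/h_i = -5/2, 7/2, 1:
  2·M_0 + 8·M_1 + 2·M_2 = 6(Δ_1 - Δ_0) = 36
  2·M_1 + 8·M_2 + 2·M_3 = 6(Δ_2 - Δ_1) = -15
Natural end conditions: M_0 = M_3 = 0.
Solving the tridiagonal system: M_0 = 0, M_1 = 53/10, M_2 = -16/5, M_3 = 0.
On [0, 2], with p_0(x) = a_0 + b_0·x + c_0·x² + d_0·x³: c_0 = M_0/2 = 0, d_0 = (M_1 - M_0)/(6h_0) = 53/120, b_0 = Δ_0 - h_0(2M_0 + M_1)/6 = -64/15.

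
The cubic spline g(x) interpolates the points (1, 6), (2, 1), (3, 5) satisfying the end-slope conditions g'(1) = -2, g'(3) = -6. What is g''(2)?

31

Write M_i for g''(x_i). With h_i = 1, 1 and divided differences Δ_i = -5, 4, the continuity of g' gives the tridiagonal system
  1·M_0 + 4·M_1 + 1·M_2 = 6(Δ_1 - Δ_0) = 54
Clamped end conditions give two more equations: 2h_0·M_0 + h_0·M_1 = 6(Δ_0 - g'(1)) = -18 and h_1·M_1 + 2h_1·M_2 = 6(g'(3) - Δ_1) = -60.
Forward elimination and back-substitution give M_0 = -49/2, M_1 = 31, M_2 = -91/2.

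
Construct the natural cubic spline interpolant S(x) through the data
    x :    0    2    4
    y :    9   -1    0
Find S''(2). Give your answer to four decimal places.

Write M_i for S''(x_i). With h_i = 2, 2 and divided differences Δ_i = -5, 1/2, the continuity of S' gives the tridiagonal system
  2·M_0 + 8·M_1 + 2·M_2 = 6(Δ_1 - Δ_0) = 33
Natural end conditions: M_0 = M_2 = 0.
Solving the tridiagonal system: M_0 = 0, M_1 = 33/8, M_2 = 0.

4.1250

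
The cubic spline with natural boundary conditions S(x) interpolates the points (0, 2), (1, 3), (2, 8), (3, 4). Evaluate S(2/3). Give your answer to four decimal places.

Write M_i for S''(x_i). With h_i = 1, 1, 1 and divided differences Δ_i = 1, 5, -4, the continuity of S' gives the tridiagonal system
  1·M_0 + 4·M_1 + 1·M_2 = 6(Δ_1 - Δ_0) = 24
  1·M_1 + 4·M_2 + 1·M_3 = 6(Δ_2 - Δ_1) = -54
Natural end conditions: M_0 = M_3 = 0.
Hence M_0 = 0, M_1 = 10, M_2 = -16, M_3 = 0.
On [0, 1], S(x) = 2 - 2/3·x + 0·x² + 5/3·x³.
With x = 2/3: S(2/3) = 166/81.

2.0494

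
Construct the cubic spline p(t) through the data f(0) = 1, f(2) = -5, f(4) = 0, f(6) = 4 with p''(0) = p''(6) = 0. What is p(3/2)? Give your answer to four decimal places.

-4.4844

Write σ_i for p''(x_i). With h_i = 2, 2, 2 and divided differences Δ_i = -3, 5/2, 2, the continuity of p' gives the tridiagonal system
  2·σ_0 + 8·σ_1 + 2·σ_2 = 6(Δ_1 - Δ_0) = 33
  2·σ_1 + 8·σ_2 + 2·σ_3 = 6(Δ_2 - Δ_1) = -3
Natural end conditions: σ_0 = σ_3 = 0.
Hence σ_0 = 0, σ_1 = 9/2, σ_2 = -3/2, σ_3 = 0.
On [0, 2], p(t) = 1 - 9/2·t + 0·t² + 3/8·t³.
With t = 3/2: p(3/2) = -287/64.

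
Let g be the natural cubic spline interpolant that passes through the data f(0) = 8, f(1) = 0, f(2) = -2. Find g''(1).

Let m_i = g''(x_i). Step sizes h_i = 1, 1; slopes of the chords Δ_i = (y_(i+1) - y_i)/h_i = -8, -2.
  1·m_0 + 4·m_1 + 1·m_2 = 6(Δ_1 - Δ_0) = 36
Natural end conditions: m_0 = m_2 = 0.
Forward elimination and back-substitution give m_0 = 0, m_1 = 9, m_2 = 0.

9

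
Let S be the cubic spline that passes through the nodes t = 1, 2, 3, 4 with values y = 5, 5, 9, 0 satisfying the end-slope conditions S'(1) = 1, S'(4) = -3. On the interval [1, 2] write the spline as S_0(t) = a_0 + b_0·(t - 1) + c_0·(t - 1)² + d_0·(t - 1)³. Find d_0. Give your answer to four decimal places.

4.7333

Let σ_i = S''(x_i). Step sizes h_i = 1, 1, 1; slopes of the chords Δ_i = (y_(i+1) - y_i)/h_i = 0, 4, -9.
  1·σ_0 + 4·σ_1 + 1·σ_2 = 6(Δ_1 - Δ_0) = 24
  1·σ_1 + 4·σ_2 + 1·σ_3 = 6(Δ_2 - Δ_1) = -78
Clamped end conditions give two more equations: 2h_0·σ_0 + h_0·σ_1 = 6(Δ_0 - S'(1)) = -6 and h_2·σ_2 + 2h_2·σ_3 = 6(S'(4) - Δ_2) = 36.
Hence σ_0 = -172/15, σ_1 = 254/15, σ_2 = -484/15, σ_3 = 512/15.
On [1, 2], with S_0(t) = a_0 + b_0·(t - 1) + c_0·(t - 1)² + d_0·(t - 1)³: c_0 = σ_0/2 = -86/15, d_0 = (σ_1 - σ_0)/(6h_0) = 71/15, b_0 = Δ_0 - h_0(2σ_0 + σ_1)/6 = 1.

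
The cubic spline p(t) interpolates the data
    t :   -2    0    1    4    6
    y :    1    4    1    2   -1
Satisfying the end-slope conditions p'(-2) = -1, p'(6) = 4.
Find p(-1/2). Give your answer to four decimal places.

3.7835

With σ_i denoting the second derivative at x_i, h_i = 2, 1, 3, 2, and Δ_i = (y_(i+1) − y_i)/h_i = 3/2, -3, 1/3, -3/2:
  2·σ_0 + 6·σ_1 + 1·σ_2 = 6(Δ_1 - Δ_0) = -27
  1·σ_1 + 8·σ_2 + 3·σ_3 = 6(Δ_2 - Δ_1) = 20
  3·σ_2 + 10·σ_3 + 2·σ_4 = 6(Δ_3 - Δ_2) = -11
Clamped end conditions give two more equations: 2h_0·σ_0 + h_0·σ_1 = 6(Δ_0 - p'(-2)) = 15 and h_3·σ_3 + 2h_3·σ_4 = 6(p'(6) - Δ_3) = 33.
Solving: σ_0 = 1577/204, σ_1 = -406/51, σ_2 = 541/102, σ_3 = -82/17, σ_4 = 725/68.
On [-2, 0], p(t) = 1 - 1·(t + 2) + 1577/408·(t + 2)² - 1067/816·(t + 2)³.
With (t + 2) = 3/2: p(-1/2) = 8233/2176.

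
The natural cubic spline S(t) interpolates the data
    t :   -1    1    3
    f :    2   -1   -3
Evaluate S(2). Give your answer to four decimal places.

-2.0938

Let m_i = S''(x_i). Step sizes h_i = 2, 2; slopes of the chords Δ_i = (y_(i+1) - y_i)/h_i = -3/2, -1.
  2·m_0 + 8·m_1 + 2·m_2 = 6(Δ_1 - Δ_0) = 3
Natural end conditions: m_0 = m_2 = 0.
Solving the tridiagonal system: m_0 = 0, m_1 = 3/8, m_2 = 0.
On [1, 3], S(t) = -1 - 5/4·(t - 1) + 3/16·(t - 1)² - 1/32·(t - 1)³.
With (t - 1) = 1: S(2) = -67/32.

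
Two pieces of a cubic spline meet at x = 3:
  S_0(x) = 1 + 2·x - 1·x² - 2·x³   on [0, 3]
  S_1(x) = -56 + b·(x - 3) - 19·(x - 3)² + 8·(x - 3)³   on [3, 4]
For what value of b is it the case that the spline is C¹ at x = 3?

-58

S_0'(x) = 2 - 2·x - 6·x², so S_0'(3) = -58. On the right, S_1'(3) = b, so b = -58.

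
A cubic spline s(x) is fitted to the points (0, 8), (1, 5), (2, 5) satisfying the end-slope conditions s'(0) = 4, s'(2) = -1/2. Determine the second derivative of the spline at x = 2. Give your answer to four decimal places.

-8.2500

Put m_i = s'' at the i-th knot. Here h = (1, 1) and Δ = (-3, 0), so the interior equations h_(i-1)·m_(i-1) + 2(h_(i-1)+h_i)·m_i + h_i·m_(i+1) = 6(Δ_i − Δ_(i-1)) read
  1·m_0 + 4·m_1 + 1·m_2 = 6(Δ_1 - Δ_0) = 18
Clamped end conditions give two more equations: 2h_0·m_0 + h_0·m_1 = 6(Δ_0 - s'(0)) = -42 and h_1·m_1 + 2h_1·m_2 = 6(s'(2) - Δ_1) = -3.
Solving: m_0 = -111/4, m_1 = 27/2, m_2 = -33/4.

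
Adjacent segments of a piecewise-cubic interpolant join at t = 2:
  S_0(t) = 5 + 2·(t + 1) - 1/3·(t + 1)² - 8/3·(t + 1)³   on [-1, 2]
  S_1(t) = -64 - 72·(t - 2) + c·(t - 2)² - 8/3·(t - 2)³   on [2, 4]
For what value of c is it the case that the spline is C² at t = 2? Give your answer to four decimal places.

-24.3333

S_0''(t) = -2/3 - 16·(t + 1), so S_0''(2) = -146/3. On the right, S_1''(2) = 2c, so c = -73/3.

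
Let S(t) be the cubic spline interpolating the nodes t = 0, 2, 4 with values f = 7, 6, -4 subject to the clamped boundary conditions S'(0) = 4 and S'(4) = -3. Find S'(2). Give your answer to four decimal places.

Write σ_i for S''(x_i). With h_i = 2, 2 and divided differences Δ_i = -1/2, -5, the continuity of S' gives the tridiagonal system
  2·σ_0 + 8·σ_1 + 2·σ_2 = 6(Δ_1 - Δ_0) = -27
Clamped end conditions give two more equations: 2h_0·σ_0 + h_0·σ_1 = 6(Δ_0 - S'(0)) = -27 and h_1·σ_1 + 2h_1·σ_2 = 6(S'(4) - Δ_1) = 12.
Solving the tridiagonal system: σ_0 = -41/8, σ_1 = -13/4, σ_2 = 37/8.
On [2, 4], S'(t) = b_1 + 2c_1·(t - 2) + 3d_1·(t - 2)² with b_1 = Δ_1 - h_1(2σ_1 + σ_2)/6 = -35/8, c_1 = σ_1/2 = -13/8, d_1 = (σ_2 - σ_1)/(6h_1) = 21/32. So S'(2) = -35/8.

-4.3750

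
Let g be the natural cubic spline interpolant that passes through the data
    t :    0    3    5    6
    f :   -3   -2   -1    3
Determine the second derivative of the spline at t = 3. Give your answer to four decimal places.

Write M_i for g''(x_i). With h_i = 3, 2, 1 and divided differences Δ_i = 1/3, 1/2, 4, the continuity of g' gives the tridiagonal system
  3·M_0 + 10·M_1 + 2·M_2 = 6(Δ_1 - Δ_0) = 1
  2·M_1 + 6·M_2 + 1·M_3 = 6(Δ_2 - Δ_1) = 21
Natural end conditions: M_0 = M_3 = 0.
Solving the tridiagonal system: M_0 = 0, M_1 = -9/14, M_2 = 26/7, M_3 = 0.

-0.6429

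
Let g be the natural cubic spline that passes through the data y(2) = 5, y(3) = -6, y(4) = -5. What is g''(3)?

18

Write m_i for g''(x_i). With h_i = 1, 1 and divided differences Δ_i = -11, 1, the continuity of g' gives the tridiagonal system
  1·m_0 + 4·m_1 + 1·m_2 = 6(Δ_1 - Δ_0) = 72
Natural end conditions: m_0 = m_2 = 0.
Hence m_0 = 0, m_1 = 18, m_2 = 0.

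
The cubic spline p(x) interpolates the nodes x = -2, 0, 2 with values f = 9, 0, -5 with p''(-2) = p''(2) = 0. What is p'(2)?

Let M_i = p''(x_i). Step sizes h_i = 2, 2; slopes of the chords Δ_i = (y_(i+1) - y_i)/h_i = -9/2, -5/2.
  2·M_0 + 8·M_1 + 2·M_2 = 6(Δ_1 - Δ_0) = 12
Natural end conditions: M_0 = M_2 = 0.
Solving: M_0 = 0, M_1 = 3/2, M_2 = 0.
On [0, 2], p'(x) = b_1 + 2c_1·x + 3d_1·x² with b_1 = Δ_1 - h_1(2M_1 + M_2)/6 = -7/2, c_1 = M_1/2 = 3/4, d_1 = (M_2 - M_1)/(6h_1) = -1/8. So p'(2) = -2.

-2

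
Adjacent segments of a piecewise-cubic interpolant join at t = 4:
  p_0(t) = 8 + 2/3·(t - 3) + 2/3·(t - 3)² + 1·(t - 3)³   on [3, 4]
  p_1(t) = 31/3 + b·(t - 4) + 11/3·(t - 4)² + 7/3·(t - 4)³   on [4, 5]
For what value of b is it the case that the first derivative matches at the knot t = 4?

p_0'(t) = 2/3 + 4/3·(t - 3) + 3·(t - 3)², so p_0'(4) = 5. On the right, p_1'(4) = b, so b = 5.

5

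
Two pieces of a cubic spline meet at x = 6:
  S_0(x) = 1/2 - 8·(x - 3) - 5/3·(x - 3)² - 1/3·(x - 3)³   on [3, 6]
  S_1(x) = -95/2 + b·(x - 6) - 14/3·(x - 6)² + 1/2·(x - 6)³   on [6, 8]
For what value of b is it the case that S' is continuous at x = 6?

-27

S_0'(x) = -8 - 10/3·(x - 3) - 1·(x - 3)², so S_0'(6) = -27. On the right, S_1'(6) = b, so b = -27.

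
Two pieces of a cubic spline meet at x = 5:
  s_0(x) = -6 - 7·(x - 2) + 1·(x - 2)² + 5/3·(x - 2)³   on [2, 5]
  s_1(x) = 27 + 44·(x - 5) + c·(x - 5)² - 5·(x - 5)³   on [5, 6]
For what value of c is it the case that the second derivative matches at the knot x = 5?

s_0''(x) = 2 + 10·(x - 2), so s_0''(5) = 32. On the right, s_1''(5) = 2c, so c = 16.

16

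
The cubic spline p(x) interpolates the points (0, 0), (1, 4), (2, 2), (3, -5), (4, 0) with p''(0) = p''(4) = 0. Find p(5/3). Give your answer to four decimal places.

3.6614

Write M_i for p''(x_i). With h_i = 1, 1, 1, 1 and divided differences Δ_i = 4, -2, -7, 5, the continuity of p' gives the tridiagonal system
  1·M_0 + 4·M_1 + 1·M_2 = 6(Δ_1 - Δ_0) = -36
  1·M_1 + 4·M_2 + 1·M_3 = 6(Δ_2 - Δ_1) = -30
  1·M_2 + 4·M_3 + 1·M_4 = 6(Δ_3 - Δ_2) = 72
Natural end conditions: M_0 = M_4 = 0.
Hence M_0 = 0, M_1 = -87/14, M_2 = -78/7, M_3 = 291/14, M_4 = 0.
On [1, 2], p(x) = 4 + 27/14·(x - 1) - 87/28·(x - 1)² - 23/28·(x - 1)³.
With (x - 1) = 2/3: p(5/3) = 692/189.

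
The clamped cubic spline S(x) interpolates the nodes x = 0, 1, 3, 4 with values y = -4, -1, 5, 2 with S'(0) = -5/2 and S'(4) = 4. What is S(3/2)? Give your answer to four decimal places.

1.9759

Put σ_i = S'' at the i-th knot. Here h = (1, 2, 1) and Δ = (3, 3, -3), so the interior equations h_(i-1)·σ_(i-1) + 2(h_(i-1)+h_i)·σ_i + h_i·σ_(i+1) = 6(Δ_i − Δ_(i-1)) read
  1·σ_0 + 6·σ_1 + 2·σ_2 = 6(Δ_1 - Δ_0) = 0
  2·σ_1 + 6·σ_2 + 1·σ_3 = 6(Δ_2 - Δ_1) = -36
Clamped end conditions give two more equations: 2h_0·σ_0 + h_0·σ_1 = 6(Δ_0 - S'(0)) = 33 and h_2·σ_2 + 2h_2·σ_3 = 6(S'(4) - Δ_2) = 42.
Forward elimination and back-substitution give σ_0 = 562/35, σ_1 = 31/35, σ_2 = -374/35, σ_3 = 922/35.
On [1, 3], S(x) = -1 + 209/35·(x - 1) + 31/70·(x - 1)² - 27/28·(x - 1)³.
With (x - 1) = 1/2: S(3/2) = 2213/1120.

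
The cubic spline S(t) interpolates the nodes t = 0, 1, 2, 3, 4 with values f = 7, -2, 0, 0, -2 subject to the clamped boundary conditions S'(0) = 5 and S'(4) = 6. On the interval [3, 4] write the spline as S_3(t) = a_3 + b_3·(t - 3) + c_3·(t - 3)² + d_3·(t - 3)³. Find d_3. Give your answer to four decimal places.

5.8929

With σ_i denoting the second derivative at x_i, h_i = 1, 1, 1, 1, and Δ_i = (y_(i+1) − y_i)/h_i = -9, 2, 0, -2:
  1·σ_0 + 4·σ_1 + 1·σ_2 = 6(Δ_1 - Δ_0) = 66
  1·σ_1 + 4·σ_2 + 1·σ_3 = 6(Δ_2 - Δ_1) = -12
  1·σ_2 + 4·σ_3 + 1·σ_4 = 6(Δ_3 - Δ_2) = -12
Clamped end conditions give two more equations: 2h_0·σ_0 + h_0·σ_1 = 6(Δ_0 - S'(0)) = -84 and h_3·σ_3 + 2h_3·σ_4 = 6(S'(4) - Δ_3) = 48.
Solving: σ_0 = -823/14, σ_1 = 235/7, σ_2 = -19/2, σ_3 = -53/7, σ_4 = 389/14.
On [3, 4], with S_3(t) = a_3 + b_3·(t - 3) + c_3·(t - 3)² + d_3·(t - 3)³: c_3 = σ_3/2 = -53/14, d_3 = (σ_4 - σ_3)/(6h_3) = 165/28, b_3 = Δ_3 - h_3(2σ_3 + σ_4)/6 = -115/28.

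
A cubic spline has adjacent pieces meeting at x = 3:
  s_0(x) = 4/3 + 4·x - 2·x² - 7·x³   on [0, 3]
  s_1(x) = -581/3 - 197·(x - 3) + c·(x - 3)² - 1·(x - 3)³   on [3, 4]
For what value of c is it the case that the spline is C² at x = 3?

-65

s_0''(x) = -4 - 42·x, so s_0''(3) = -130. On the right, s_1''(3) = 2c, so c = -65.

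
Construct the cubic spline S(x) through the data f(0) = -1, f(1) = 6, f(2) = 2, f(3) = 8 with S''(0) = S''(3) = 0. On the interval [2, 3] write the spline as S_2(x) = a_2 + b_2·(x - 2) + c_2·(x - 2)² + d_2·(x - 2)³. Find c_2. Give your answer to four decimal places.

10.2000

With M_i denoting the second derivative at x_i, h_i = 1, 1, 1, and Δ_i = (y_(i+1) − y_i)/h_i = 7, -4, 6:
  1·M_0 + 4·M_1 + 1·M_2 = 6(Δ_1 - Δ_0) = -66
  1·M_1 + 4·M_2 + 1·M_3 = 6(Δ_2 - Δ_1) = 60
Natural end conditions: M_0 = M_3 = 0.
Solving: M_0 = 0, M_1 = -108/5, M_2 = 102/5, M_3 = 0.
On [2, 3], with S_2(x) = a_2 + b_2·(x - 2) + c_2·(x - 2)² + d_2·(x - 2)³: c_2 = M_2/2 = 51/5, d_2 = (M_3 - M_2)/(6h_2) = -17/5, b_2 = Δ_2 - h_2(2M_2 + M_3)/6 = -4/5.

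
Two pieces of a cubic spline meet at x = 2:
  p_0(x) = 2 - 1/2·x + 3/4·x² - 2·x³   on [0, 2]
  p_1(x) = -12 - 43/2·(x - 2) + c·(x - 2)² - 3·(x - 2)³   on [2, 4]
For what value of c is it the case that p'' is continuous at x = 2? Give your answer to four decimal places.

p_0''(x) = 3/2 - 12·x, so p_0''(2) = -45/2. On the right, p_1''(2) = 2c, so c = -45/4.

-11.2500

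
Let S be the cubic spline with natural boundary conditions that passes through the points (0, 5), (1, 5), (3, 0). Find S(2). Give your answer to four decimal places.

Write M_i for S''(x_i). With h_i = 1, 2 and divided differences Δ_i = 0, -5/2, the continuity of S' gives the tridiagonal system
  1·M_0 + 6·M_1 + 2·M_2 = 6(Δ_1 - Δ_0) = -15
Natural end conditions: M_0 = M_2 = 0.
Hence M_0 = 0, M_1 = -5/2, M_2 = 0.
On [1, 3], S(x) = 5 - 5/6·(x - 1) - 5/4·(x - 1)² + 5/24·(x - 1)³.
With (x - 1) = 1: S(2) = 25/8.

3.1250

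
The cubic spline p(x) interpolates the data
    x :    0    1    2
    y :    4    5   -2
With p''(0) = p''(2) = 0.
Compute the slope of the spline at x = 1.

With M_i denoting the second derivative at x_i, h_i = 1, 1, and Δ_i = (y_(i+1) − y_i)/h_i = 1, -7:
  1·M_0 + 4·M_1 + 1·M_2 = 6(Δ_1 - Δ_0) = -48
Natural end conditions: M_0 = M_2 = 0.
Hence M_0 = 0, M_1 = -12, M_2 = 0.
On [1, 2], p'(x) = b_1 + 2c_1·(x - 1) + 3d_1·(x - 1)² with b_1 = Δ_1 - h_1(2M_1 + M_2)/6 = -3, c_1 = M_1/2 = -6, d_1 = (M_2 - M_1)/(6h_1) = 2. So p'(1) = -3.

-3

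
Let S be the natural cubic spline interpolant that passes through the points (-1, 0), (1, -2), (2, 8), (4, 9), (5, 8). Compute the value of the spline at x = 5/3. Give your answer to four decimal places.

Write σ_i for S''(x_i). With h_i = 2, 1, 2, 1 and divided differences Δ_i = -1, 10, 1/2, -1, the continuity of S' gives the tridiagonal system
  2·σ_0 + 6·σ_1 + 1·σ_2 = 6(Δ_1 - Δ_0) = 66
  1·σ_1 + 6·σ_2 + 2·σ_3 = 6(Δ_2 - Δ_1) = -57
  2·σ_2 + 6·σ_3 + 1·σ_4 = 6(Δ_3 - Δ_2) = -9
Natural end conditions: σ_0 = σ_4 = 0.
Solving the tridiagonal system: σ_0 = 0, σ_1 = 406/31, σ_2 = -390/31, σ_3 = 167/62, σ_4 = 0.
On [1, 2], S(x) = -2 + 719/93·(x - 1) + 203/31·(x - 1)² - 398/93·(x - 1)³.
With (x - 1) = 2/3: S(5/3) = 12044/2511.

4.7965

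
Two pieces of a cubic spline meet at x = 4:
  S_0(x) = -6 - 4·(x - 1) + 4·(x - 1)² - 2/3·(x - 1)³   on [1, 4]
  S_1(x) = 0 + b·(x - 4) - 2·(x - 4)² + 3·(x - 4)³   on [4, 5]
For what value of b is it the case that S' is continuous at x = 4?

2

S_0'(x) = -4 + 8·(x - 1) - 2·(x - 1)², so S_0'(4) = 2. On the right, S_1'(4) = b, so b = 2.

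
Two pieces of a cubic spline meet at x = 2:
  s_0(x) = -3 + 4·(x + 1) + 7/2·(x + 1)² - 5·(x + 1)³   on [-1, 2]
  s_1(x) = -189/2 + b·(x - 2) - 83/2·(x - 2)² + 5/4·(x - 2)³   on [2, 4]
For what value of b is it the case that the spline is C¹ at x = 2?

s_0'(x) = 4 + 7·(x + 1) - 15·(x + 1)², so s_0'(2) = -110. On the right, s_1'(2) = b, so b = -110.

-110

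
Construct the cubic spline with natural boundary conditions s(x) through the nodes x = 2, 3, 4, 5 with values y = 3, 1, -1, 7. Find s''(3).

-4

Let m_i = s''(x_i). Step sizes h_i = 1, 1, 1; slopes of the chords Δ_i = (y_(i+1) - y_i)/h_i = -2, -2, 8.
  1·m_0 + 4·m_1 + 1·m_2 = 6(Δ_1 - Δ_0) = 0
  1·m_1 + 4·m_2 + 1·m_3 = 6(Δ_2 - Δ_1) = 60
Natural end conditions: m_0 = m_3 = 0.
Forward elimination and back-substitution give m_0 = 0, m_1 = -4, m_2 = 16, m_3 = 0.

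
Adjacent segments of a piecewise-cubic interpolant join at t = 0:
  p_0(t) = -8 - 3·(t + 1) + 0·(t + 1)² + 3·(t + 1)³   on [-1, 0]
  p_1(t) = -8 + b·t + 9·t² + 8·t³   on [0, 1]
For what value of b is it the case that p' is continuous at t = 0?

p_0'(t) = -3 + 0·(t + 1) + 9·(t + 1)², so p_0'(0) = 6. On the right, p_1'(0) = b, so b = 6.

6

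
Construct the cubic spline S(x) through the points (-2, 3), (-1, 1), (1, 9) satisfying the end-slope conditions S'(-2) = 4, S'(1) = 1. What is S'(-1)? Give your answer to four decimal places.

Let M_i = S''(x_i). Step sizes h_i = 1, 2; slopes of the chords Δ_i = (y_(i+1) - y_i)/h_i = -2, 4.
  1·M_0 + 6·M_1 + 2·M_2 = 6(Δ_1 - Δ_0) = 36
Clamped end conditions give two more equations: 2h_0·M_0 + h_0·M_1 = 6(Δ_0 - S'(-2)) = -36 and h_1·M_1 + 2h_1·M_2 = 6(S'(1) - Δ_1) = -18.
Hence M_0 = -25, M_1 = 14, M_2 = -23/2.
On [-1, 1], S'(x) = b_1 + 2c_1·(x + 1) + 3d_1·(x + 1)² with b_1 = Δ_1 - h_1(2M_1 + M_2)/6 = -3/2, c_1 = M_1/2 = 7, d_1 = (M_2 - M_1)/(6h_1) = -17/8. So S'(-1) = -3/2.

-1.5000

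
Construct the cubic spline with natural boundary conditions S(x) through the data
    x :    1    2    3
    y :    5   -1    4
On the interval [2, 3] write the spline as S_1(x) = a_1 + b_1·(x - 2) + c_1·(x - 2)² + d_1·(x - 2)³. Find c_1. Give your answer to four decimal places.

8.2500

With M_i denoting the second derivative at x_i, h_i = 1, 1, and Δ_i = (y_(i+1) − y_i)/h_i = -6, 5:
  1·M_0 + 4·M_1 + 1·M_2 = 6(Δ_1 - Δ_0) = 66
Natural end conditions: M_0 = M_2 = 0.
Solving: M_0 = 0, M_1 = 33/2, M_2 = 0.
On [2, 3], with S_1(x) = a_1 + b_1·(x - 2) + c_1·(x - 2)² + d_1·(x - 2)³: c_1 = M_1/2 = 33/4, d_1 = (M_2 - M_1)/(6h_1) = -11/4, b_1 = Δ_1 - h_1(2M_1 + M_2)/6 = -1/2.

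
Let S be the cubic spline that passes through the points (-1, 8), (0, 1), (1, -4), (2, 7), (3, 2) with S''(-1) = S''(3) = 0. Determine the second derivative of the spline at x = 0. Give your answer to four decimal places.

Let M_i = S''(x_i). Step sizes h_i = 1, 1, 1, 1; slopes of the chords Δ_i = (y_(i+1) - y_i)/h_i = -7, -5, 11, -5.
  1·M_0 + 4·M_1 + 1·M_2 = 6(Δ_1 - Δ_0) = 12
  1·M_1 + 4·M_2 + 1·M_3 = 6(Δ_2 - Δ_1) = 96
  1·M_2 + 4·M_3 + 1·M_4 = 6(Δ_3 - Δ_2) = -96
Natural end conditions: M_0 = M_4 = 0.
Forward elimination and back-substitution give M_0 = 0, M_1 = -75/14, M_2 = 234/7, M_3 = -453/14, M_4 = 0.

-5.3571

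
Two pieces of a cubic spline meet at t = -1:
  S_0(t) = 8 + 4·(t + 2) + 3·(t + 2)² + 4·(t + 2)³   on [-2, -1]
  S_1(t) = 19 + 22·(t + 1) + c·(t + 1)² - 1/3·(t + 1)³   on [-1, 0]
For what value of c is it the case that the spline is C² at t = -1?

15

S_0''(t) = 6 + 24·(t + 2), so S_0''(-1) = 30. On the right, S_1''(-1) = 2c, so c = 15.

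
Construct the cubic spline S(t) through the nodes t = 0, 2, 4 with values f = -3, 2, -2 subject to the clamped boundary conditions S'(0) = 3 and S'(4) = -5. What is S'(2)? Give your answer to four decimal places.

0.8750

Let M_i = S''(x_i). Step sizes h_i = 2, 2; slopes of the chords Δ_i = (y_(i+1) - y_i)/h_i = 5/2, -2.
  2·M_0 + 8·M_1 + 2·M_2 = 6(Δ_1 - Δ_0) = -27
Clamped end conditions give two more equations: 2h_0·M_0 + h_0·M_1 = 6(Δ_0 - S'(0)) = -3 and h_1·M_1 + 2h_1·M_2 = 6(S'(4) - Δ_1) = -18.
Forward elimination and back-substitution give M_0 = 5/8, M_1 = -11/4, M_2 = -25/8.
On [2, 4], S'(t) = b_1 + 2c_1·(t - 2) + 3d_1·(t - 2)² with b_1 = Δ_1 - h_1(2M_1 + M_2)/6 = 7/8, c_1 = M_1/2 = -11/8, d_1 = (M_2 - M_1)/(6h_1) = -1/32. So S'(2) = 7/8.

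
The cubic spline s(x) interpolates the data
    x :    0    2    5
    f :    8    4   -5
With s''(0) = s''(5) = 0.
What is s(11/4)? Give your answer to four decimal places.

Write M_i for s''(x_i). With h_i = 2, 3 and divided differences Δ_i = -2, -3, the continuity of s' gives the tridiagonal system
  2·M_0 + 10·M_1 + 3·M_2 = 6(Δ_1 - Δ_0) = -6
Natural end conditions: M_0 = M_2 = 0.
Forward elimination and back-substitution give M_0 = 0, M_1 = -3/5, M_2 = 0.
On [2, 5], s(x) = 4 - 12/5·(x - 2) - 3/10·(x - 2)² + 1/30·(x - 2)³.
With (x - 2) = 3/4: s(11/4) = 1309/640.

2.0453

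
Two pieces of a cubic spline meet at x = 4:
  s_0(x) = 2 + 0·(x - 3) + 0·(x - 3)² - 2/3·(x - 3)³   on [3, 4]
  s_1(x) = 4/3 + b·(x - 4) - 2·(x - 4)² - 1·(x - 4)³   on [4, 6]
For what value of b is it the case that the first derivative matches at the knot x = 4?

s_0'(x) = 0 + 0·(x - 3) - 2·(x - 3)², so s_0'(4) = -2. On the right, s_1'(4) = b, so b = -2.

-2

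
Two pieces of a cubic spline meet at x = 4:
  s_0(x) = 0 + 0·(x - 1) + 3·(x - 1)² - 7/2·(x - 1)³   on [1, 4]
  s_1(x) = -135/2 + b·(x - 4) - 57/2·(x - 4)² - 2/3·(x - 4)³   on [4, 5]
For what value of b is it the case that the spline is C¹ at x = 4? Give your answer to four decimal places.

-76.5000

s_0'(x) = 0 + 6·(x - 1) - 21/2·(x - 1)², so s_0'(4) = -153/2. On the right, s_1'(4) = b, so b = -153/2.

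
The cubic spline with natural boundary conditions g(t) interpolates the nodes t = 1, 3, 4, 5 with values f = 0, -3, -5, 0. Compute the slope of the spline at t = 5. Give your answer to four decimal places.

Write M_i for g''(x_i). With h_i = 2, 1, 1 and divided differences Δ_i = -3/2, -2, 5, the continuity of g' gives the tridiagonal system
  2·M_0 + 6·M_1 + 1·M_2 = 6(Δ_1 - Δ_0) = -3
  1·M_1 + 4·M_2 + 1·M_3 = 6(Δ_2 - Δ_1) = 42
Natural end conditions: M_0 = M_3 = 0.
Solving the tridiagonal system: M_0 = 0, M_1 = -54/23, M_2 = 255/23, M_3 = 0.
On [4, 5], g'(t) = b_2 + 2c_2·(t - 4) + 3d_2·(t - 4)² with b_2 = Δ_2 - h_2(2M_2 + M_3)/6 = 30/23, c_2 = M_2/2 = 255/46, d_2 = (M_3 - M_2)/(6h_2) = -85/46. So g'(5) = 315/46.

6.8478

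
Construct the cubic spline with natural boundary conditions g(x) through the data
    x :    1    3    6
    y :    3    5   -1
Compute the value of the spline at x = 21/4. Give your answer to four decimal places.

Let σ_i = g''(x_i). Step sizes h_i = 2, 3; slopes of the chords Δ_i = (y_(i+1) - y_i)/h_i = 1, -2.
  2·σ_0 + 10·σ_1 + 3·σ_2 = 6(Δ_1 - Δ_0) = -18
Natural end conditions: σ_0 = σ_2 = 0.
Hence σ_0 = 0, σ_1 = -9/5, σ_2 = 0.
On [3, 6], g(x) = 5 - 1/5·(x - 3) - 9/10·(x - 3)² + 1/10·(x - 3)³.
With (x - 3) = 9/4: g(21/4) = 145/128.

1.1328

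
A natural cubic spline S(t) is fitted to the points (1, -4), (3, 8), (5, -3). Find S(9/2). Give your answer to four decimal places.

1.0977

Put M_i = S'' at the i-th knot. Here h = (2, 2) and Δ = (6, -11/2), so the interior equations h_(i-1)·M_(i-1) + 2(h_(i-1)+h_i)·M_i + h_i·M_(i+1) = 6(Δ_i − Δ_(i-1)) read
  2·M_0 + 8·M_1 + 2·M_2 = 6(Δ_1 - Δ_0) = -69
Natural end conditions: M_0 = M_2 = 0.
Solving the tridiagonal system: M_0 = 0, M_1 = -69/8, M_2 = 0.
On [3, 5], S(t) = 8 + 1/4·(t - 3) - 69/16·(t - 3)² + 23/32·(t - 3)³.
With (t - 3) = 3/2: S(9/2) = 281/256.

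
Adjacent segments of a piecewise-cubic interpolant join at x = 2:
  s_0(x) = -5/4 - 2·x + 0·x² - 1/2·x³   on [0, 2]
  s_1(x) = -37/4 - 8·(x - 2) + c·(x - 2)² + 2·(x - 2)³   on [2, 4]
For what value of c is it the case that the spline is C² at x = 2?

-3

s_0''(x) = 0 - 3·x, so s_0''(2) = -6. On the right, s_1''(2) = 2c, so c = -3.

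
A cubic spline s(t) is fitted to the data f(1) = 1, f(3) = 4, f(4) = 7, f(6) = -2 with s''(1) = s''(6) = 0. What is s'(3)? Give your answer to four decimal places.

3.3857

Let M_i = s''(x_i). Step sizes h_i = 2, 1, 2; slopes of the chords Δ_i = (y_(i+1) - y_i)/h_i = 3/2, 3, -9/2.
  2·M_0 + 6·M_1 + 1·M_2 = 6(Δ_1 - Δ_0) = 9
  1·M_1 + 6·M_2 + 2·M_3 = 6(Δ_2 - Δ_1) = -45
Natural end conditions: M_0 = M_3 = 0.
Hence M_0 = 0, M_1 = 99/35, M_2 = -279/35, M_3 = 0.
On [3, 4], s'(t) = b_1 + 2c_1·(t - 3) + 3d_1·(t - 3)² with b_1 = Δ_1 - h_1(2M_1 + M_2)/6 = 237/70, c_1 = M_1/2 = 99/70, d_1 = (M_2 - M_1)/(6h_1) = -9/5. So s'(3) = 237/70.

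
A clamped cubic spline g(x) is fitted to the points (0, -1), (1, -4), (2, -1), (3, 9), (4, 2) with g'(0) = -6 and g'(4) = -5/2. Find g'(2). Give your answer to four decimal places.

9.8929

Write M_i for g''(x_i). With h_i = 1, 1, 1, 1 and divided differences Δ_i = -3, 3, 10, -7, the continuity of g' gives the tridiagonal system
  1·M_0 + 4·M_1 + 1·M_2 = 6(Δ_1 - Δ_0) = 36
  1·M_1 + 4·M_2 + 1·M_3 = 6(Δ_2 - Δ_1) = 42
  1·M_2 + 4·M_3 + 1·M_4 = 6(Δ_3 - Δ_2) = -102
Clamped end conditions give two more equations: 2h_0·M_0 + h_0·M_1 = 6(Δ_0 - g'(0)) = 18 and h_3·M_3 + 2h_3·M_4 = 6(g'(4) - Δ_3) = 27.
Forward elimination and back-substitution give M_0 = 445/56, M_1 = 59/28, M_2 = 157/8, M_3 = -1081/28, M_4 = 1837/56.
On [2, 3], g'(x) = b_2 + 2c_2·(x - 2) + 3d_2·(x - 2)² with b_2 = Δ_2 - h_2(2M_2 + M_3)/6 = 277/28, c_2 = M_2/2 = 157/16, d_2 = (M_3 - M_2)/(6h_2) = -1087/112. So g'(2) = 277/28.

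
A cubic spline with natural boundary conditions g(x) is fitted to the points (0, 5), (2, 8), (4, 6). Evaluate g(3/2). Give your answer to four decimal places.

7.6602

Write M_i for g''(x_i). With h_i = 2, 2 and divided differences Δ_i = 3/2, -1, the continuity of g' gives the tridiagonal system
  2·M_0 + 8·M_1 + 2·M_2 = 6(Δ_1 - Δ_0) = -15
Natural end conditions: M_0 = M_2 = 0.
Solving: M_0 = 0, M_1 = -15/8, M_2 = 0.
On [0, 2], g(x) = 5 + 17/8·x + 0·x² - 5/32·x³.
With x = 3/2: g(3/2) = 1961/256.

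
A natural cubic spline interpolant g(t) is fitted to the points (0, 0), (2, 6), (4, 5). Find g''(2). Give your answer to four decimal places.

-2.6250

Put M_i = g'' at the i-th knot. Here h = (2, 2) and Δ = (3, -1/2), so the interior equations h_(i-1)·M_(i-1) + 2(h_(i-1)+h_i)·M_i + h_i·M_(i+1) = 6(Δ_i − Δ_(i-1)) read
  2·M_0 + 8·M_1 + 2·M_2 = 6(Δ_1 - Δ_0) = -21
Natural end conditions: M_0 = M_2 = 0.
Hence M_0 = 0, M_1 = -21/8, M_2 = 0.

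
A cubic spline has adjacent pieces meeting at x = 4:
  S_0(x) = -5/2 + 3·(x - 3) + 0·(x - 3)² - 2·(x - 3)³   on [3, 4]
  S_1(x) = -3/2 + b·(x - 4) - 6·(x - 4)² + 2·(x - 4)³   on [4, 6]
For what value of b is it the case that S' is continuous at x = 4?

-3

S_0'(x) = 3 + 0·(x - 3) - 6·(x - 3)², so S_0'(4) = -3. On the right, S_1'(4) = b, so b = -3.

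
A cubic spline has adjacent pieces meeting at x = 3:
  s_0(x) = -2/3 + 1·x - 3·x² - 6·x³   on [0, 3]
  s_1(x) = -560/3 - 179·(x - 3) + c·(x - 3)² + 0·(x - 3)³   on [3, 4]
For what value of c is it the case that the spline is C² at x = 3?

s_0''(x) = -6 - 36·x, so s_0''(3) = -114. On the right, s_1''(3) = 2c, so c = -57.

-57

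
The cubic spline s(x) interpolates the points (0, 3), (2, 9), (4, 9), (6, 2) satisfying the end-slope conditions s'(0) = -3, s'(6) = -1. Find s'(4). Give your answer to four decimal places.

Write M_i for s''(x_i). With h_i = 2, 2, 2 and divided differences Δ_i = 3, 0, -7/2, the continuity of s' gives the tridiagonal system
  2·M_0 + 8·M_1 + 2·M_2 = 6(Δ_1 - Δ_0) = -18
  2·M_1 + 8·M_2 + 2·M_3 = 6(Δ_2 - Δ_1) = -21
Clamped end conditions give two more equations: 2h_0·M_0 + h_0·M_1 = 6(Δ_0 - s'(0)) = 36 and h_2·M_2 + 2h_2·M_3 = 6(s'(6) - Δ_2) = 15.
Hence M_0 = 67/6, M_1 = -13/3, M_2 = -17/6, M_3 = 31/6.
On [4, 6], s'(x) = b_2 + 2c_2·(x - 4) + 3d_2·(x - 4)² with b_2 = Δ_2 - h_2(2M_2 + M_3)/6 = -10/3, c_2 = M_2/2 = -17/12, d_2 = (M_3 - M_2)/(6h_2) = 2/3. So s'(4) = -10/3.

-3.3333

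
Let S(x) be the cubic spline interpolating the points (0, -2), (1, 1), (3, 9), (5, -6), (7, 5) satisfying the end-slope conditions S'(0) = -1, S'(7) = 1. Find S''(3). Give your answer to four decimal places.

-13.8721

Put M_i = S'' at the i-th knot. Here h = (1, 2, 2, 2) and Δ = (3, 4, -15/2, 11/2), so the interior equations h_(i-1)·M_(i-1) + 2(h_(i-1)+h_i)·M_i + h_i·M_(i+1) = 6(Δ_i − Δ_(i-1)) read
  1·M_0 + 6·M_1 + 2·M_2 = 6(Δ_1 - Δ_0) = 6
  2·M_1 + 8·M_2 + 2·M_3 = 6(Δ_2 - Δ_1) = -69
  2·M_2 + 8·M_3 + 2·M_4 = 6(Δ_3 - Δ_2) = 78
Clamped end conditions give two more equations: 2h_0·M_0 + h_0·M_1 = 6(Δ_0 - S'(0)) = 24 and h_3·M_3 + 2h_3·M_4 = 6(S'(7) - Δ_3) = -27.
Solving: M_0 = 431/43, M_1 = 170/43, M_2 = -1193/86, M_3 = 1465/86, M_4 = -1313/86.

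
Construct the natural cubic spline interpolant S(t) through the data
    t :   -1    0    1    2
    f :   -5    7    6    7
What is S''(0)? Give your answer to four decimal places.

Write σ_i for S''(x_i). With h_i = 1, 1, 1 and divided differences Δ_i = 12, -1, 1, the continuity of S' gives the tridiagonal system
  1·σ_0 + 4·σ_1 + 1·σ_2 = 6(Δ_1 - Δ_0) = -78
  1·σ_1 + 4·σ_2 + 1·σ_3 = 6(Δ_2 - Δ_1) = 12
Natural end conditions: σ_0 = σ_3 = 0.
Forward elimination and back-substitution give σ_0 = 0, σ_1 = -108/5, σ_2 = 42/5, σ_3 = 0.

-21.6000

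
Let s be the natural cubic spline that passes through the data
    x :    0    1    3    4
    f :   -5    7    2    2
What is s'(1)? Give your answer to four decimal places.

Write M_i for s''(x_i). With h_i = 1, 2, 1 and divided differences Δ_i = 12, -5/2, 0, the continuity of s' gives the tridiagonal system
  1·M_0 + 6·M_1 + 2·M_2 = 6(Δ_1 - Δ_0) = -87
  2·M_1 + 6·M_2 + 1·M_3 = 6(Δ_2 - Δ_1) = 15
Natural end conditions: M_0 = M_3 = 0.
Solving: M_0 = 0, M_1 = -69/4, M_2 = 33/4, M_3 = 0.
On [1, 3], s'(x) = b_1 + 2c_1·(x - 1) + 3d_1·(x - 1)² with b_1 = Δ_1 - h_1(2M_1 + M_2)/6 = 25/4, c_1 = M_1/2 = -69/8, d_1 = (M_2 - M_1)/(6h_1) = 17/8. So s'(1) = 25/4.

6.2500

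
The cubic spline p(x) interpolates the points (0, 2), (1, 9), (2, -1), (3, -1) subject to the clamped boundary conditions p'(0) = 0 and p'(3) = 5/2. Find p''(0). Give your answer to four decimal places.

42.4667

Let m_i = p''(x_i). Step sizes h_i = 1, 1, 1; slopes of the chords Δ_i = (y_(i+1) - y_i)/h_i = 7, -10, 0.
  1·m_0 + 4·m_1 + 1·m_2 = 6(Δ_1 - Δ_0) = -102
  1·m_1 + 4·m_2 + 1·m_3 = 6(Δ_2 - Δ_1) = 60
Clamped end conditions give two more equations: 2h_0·m_0 + h_0·m_1 = 6(Δ_0 - p'(0)) = 42 and h_2·m_2 + 2h_2·m_3 = 6(p'(3) - Δ_2) = 15.
Hence m_0 = 637/15, m_1 = -644/15, m_2 = 409/15, m_3 = -92/15.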